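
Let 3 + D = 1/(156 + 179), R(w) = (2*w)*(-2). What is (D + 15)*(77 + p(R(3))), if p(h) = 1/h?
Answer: 3711383/4020 ≈ 923.23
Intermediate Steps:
R(w) = -4*w
p(h) = 1/h
D = -1004/335 (D = -3 + 1/(156 + 179) = -3 + 1/335 = -1004/335 ≈ -2.9970)
(D + 15)*(77 + p(R(3))) = (-1004/335 + 15)*(77 + 1/(-4*3)) = 4021*(77 + 1/(-12))/335 = 4021*(77 - 1/12)/335 = (4021/335)*(923/12) = 3711383/4020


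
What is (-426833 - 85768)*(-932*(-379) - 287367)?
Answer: -33760414461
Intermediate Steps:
(-426833 - 85768)*(-932*(-379) - 287367) = -512601*(353228 - 287367) = -512601*65861 = -33760414461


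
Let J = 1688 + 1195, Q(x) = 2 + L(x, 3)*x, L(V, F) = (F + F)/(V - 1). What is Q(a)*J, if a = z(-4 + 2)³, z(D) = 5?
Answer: 46407/2 ≈ 23204.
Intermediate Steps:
L(V, F) = 2*F/(-1 + V) (L(V, F) = (2*F)/(-1 + V) = 2*F/(-1 + V))
a = 125 (a = 5³ = 125)
Q(x) = 2 + 6*x/(-1 + x) (Q(x) = 2 + (2*3/(-1 + x))*x = 2 + (6/(-1 + x))*x = 2 + 6*x/(-1 + x))
J = 2883
Q(a)*J = (2*(-1 + 4*125)/(-1 + 125))*2883 = (2*(-1 + 500)/124)*2883 = (2*(1/124)*499)*2883 = (499/62)*2883 = 46407/2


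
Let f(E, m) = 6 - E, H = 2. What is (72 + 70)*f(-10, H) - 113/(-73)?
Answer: 165969/73 ≈ 2273.5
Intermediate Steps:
(72 + 70)*f(-10, H) - 113/(-73) = (72 + 70)*(6 - 1*(-10)) - 113/(-73) = 142*(6 + 10) - 113*(-1/73) = 142*16 + 113/73 = 2272 + 113/73 = 165969/73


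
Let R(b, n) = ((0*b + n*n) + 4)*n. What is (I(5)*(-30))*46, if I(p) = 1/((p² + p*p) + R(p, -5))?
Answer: 276/19 ≈ 14.526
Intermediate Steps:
R(b, n) = n*(4 + n²) (R(b, n) = ((0 + n²) + 4)*n = (n² + 4)*n = (4 + n²)*n = n*(4 + n²))
I(p) = 1/(-145 + 2*p²) (I(p) = 1/((p² + p*p) - 5*(4 + (-5)²)) = 1/((p² + p²) - 5*(4 + 25)) = 1/(2*p² - 5*29) = 1/(2*p² - 145) = 1/(-145 + 2*p²))
(I(5)*(-30))*46 = (-30/(-145 + 2*5²))*46 = (-30/(-145 + 2*25))*46 = (-30/(-145 + 50))*46 = (-30/(-95))*46 = -1/95*(-30)*46 = (6/19)*46 = 276/19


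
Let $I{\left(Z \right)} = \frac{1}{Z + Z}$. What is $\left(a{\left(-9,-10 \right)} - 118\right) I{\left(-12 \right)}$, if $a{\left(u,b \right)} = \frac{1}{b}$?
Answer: $\frac{1181}{240} \approx 4.9208$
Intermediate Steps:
$I{\left(Z \right)} = \frac{1}{2 Z}$
$\left(a{\left(-9,-10 \right)} - 118\right) I{\left(-12 \right)} = \left(\frac{1}{-10} - 118\right) \frac{1}{2 \left(-12\right)} = \left(- \frac{1}{10} - 118\right) \frac{1}{2} \left(- \frac{1}{12}\right) = \left(- \frac{1181}{10}\right) \left(- \frac{1}{24}\right) = \frac{1181}{240}$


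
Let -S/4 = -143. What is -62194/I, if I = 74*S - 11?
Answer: -5654/3847 ≈ -1.4697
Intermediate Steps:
S = 572 (S = -4*(-143) = 572)
I = 42317 (I = 74*572 - 11 = 42328 - 11 = 42317)
-62194/I = -62194/42317 = -62194*1/42317 = -5654/3847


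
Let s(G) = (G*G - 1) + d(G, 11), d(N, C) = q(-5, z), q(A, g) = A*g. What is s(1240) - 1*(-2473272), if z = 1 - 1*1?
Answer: 4010871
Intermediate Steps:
z = 0 (z = 1 - 1 = 0)
d(N, C) = 0 (d(N, C) = -5*0 = 0)
s(G) = -1 + G**2 (s(G) = (G*G - 1) + 0 = (G**2 - 1) + 0 = (-1 + G**2) + 0 = -1 + G**2)
s(1240) - 1*(-2473272) = (-1 + 1240**2) - 1*(-2473272) = (-1 + 1537600) + 2473272 = 1537599 + 2473272 = 4010871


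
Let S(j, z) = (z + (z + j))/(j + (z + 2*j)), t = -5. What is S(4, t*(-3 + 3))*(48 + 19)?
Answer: 67/3 ≈ 22.333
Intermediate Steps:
S(j, z) = (j + 2*z)/(z + 3*j) (S(j, z) = (z + (j + z))/(z + 3*j) = (j + 2*z)/(z + 3*j))
S(4, t*(-3 + 3))*(48 + 19) = ((4 + 2*(-5*(-3 + 3)))/(-5*(-3 + 3) + 3*4))*(48 + 19) = ((4 + 2*(-5*0))/(-5*0 + 12))*67 = ((4 + 2*0)/(0 + 12))*67 = ((4 + 0)/12)*67 = ((1/12)*4)*67 = (⅓)*67 = 67/3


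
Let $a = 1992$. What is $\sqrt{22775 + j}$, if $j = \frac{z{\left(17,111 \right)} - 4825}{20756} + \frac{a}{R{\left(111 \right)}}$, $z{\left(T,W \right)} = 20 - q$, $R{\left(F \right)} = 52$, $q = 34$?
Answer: $\frac{\sqrt{415238732897417}}{134914} \approx 151.04$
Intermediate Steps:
$z{\left(T,W \right)} = -14$ ($z{\left(T,W \right)} = 20 - 34 = -14$)
$j = \frac{10273581}{269828}$ ($j = \frac{-14 - 4825}{20756} + \frac{1992}{52} = \left(-14 - 4825\right) \frac{1}{20756} + 1992 \cdot \frac{1}{52} = \left(-4839\right) \frac{1}{20756} + \frac{498}{13} = - \frac{4839}{20756} + \frac{498}{13} = \frac{10273581}{269828} \approx 38.075$)
$\sqrt{22775 + j} = \sqrt{22775 + \frac{10273581}{269828}} = \sqrt{\frac{6155606281}{269828}} = \frac{\sqrt{415238732897417}}{134914}$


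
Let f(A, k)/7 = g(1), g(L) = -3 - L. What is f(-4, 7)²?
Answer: 784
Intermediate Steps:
f(A, k) = -28 (f(A, k) = 7*(-3 - 1*1) = 7*(-3 - 1) = 7*(-4) = -28)
f(-4, 7)² = (-28)² = 784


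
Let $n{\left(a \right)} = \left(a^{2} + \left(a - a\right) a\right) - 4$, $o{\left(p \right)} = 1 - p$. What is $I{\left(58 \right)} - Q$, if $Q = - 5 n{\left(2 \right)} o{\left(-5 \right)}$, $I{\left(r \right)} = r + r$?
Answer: $116$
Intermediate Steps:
$I{\left(r \right)} = 2 r$
$n{\left(a \right)} = -4 + a^{2}$ ($n{\left(a \right)} = \left(a^{2} + 0 a\right) - 4 = \left(a^{2} + 0\right) - 4 = a^{2} - 4 = -4 + a^{2}$)
$Q = 0$ ($Q = - 5 \left(-4 + 2^{2}\right) \left(1 - -5\right) = - 5 \left(-4 + 4\right) \left(1 + 5\right) = \left(-5\right) 0 \cdot 6 = 0 \cdot 6 = 0$)
$I{\left(58 \right)} - Q = 2 \cdot 58 - 0 = 116 + 0 = 116$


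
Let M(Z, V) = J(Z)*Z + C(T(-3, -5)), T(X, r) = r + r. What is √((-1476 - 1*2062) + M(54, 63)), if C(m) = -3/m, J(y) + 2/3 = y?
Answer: I*√65770/10 ≈ 25.646*I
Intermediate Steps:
J(y) = -⅔ + y
T(X, r) = 2*r
M(Z, V) = 3/10 + Z*(-⅔ + Z) (M(Z, V) = (-⅔ + Z)*Z - 3/(2*(-5)) = Z*(-⅔ + Z) - 3/(-10) = Z*(-⅔ + Z) - 3*(-⅒) = Z*(-⅔ + Z) + 3/10 = 3/10 + Z*(-⅔ + Z))
√((-1476 - 1*2062) + M(54, 63)) = √((-1476 - 1*2062) + (3/10 + (⅓)*54*(-2 + 3*54))) = √((-1476 - 2062) + (3/10 + (⅓)*54*(-2 + 162))) = √(-3538 + (3/10 + (⅓)*54*160)) = √(-3538 + (3/10 + 2880)) = √(-3538 + 28803/10) = √(-6577/10) = I*√65770/10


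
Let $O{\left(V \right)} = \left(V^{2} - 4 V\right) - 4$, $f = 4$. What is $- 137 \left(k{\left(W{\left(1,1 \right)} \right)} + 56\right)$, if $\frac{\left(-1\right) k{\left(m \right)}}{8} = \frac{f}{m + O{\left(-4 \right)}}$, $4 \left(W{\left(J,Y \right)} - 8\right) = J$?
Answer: $- \frac{1094904}{145} \approx -7551.1$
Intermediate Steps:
$W{\left(J,Y \right)} = 8 + \frac{J}{4}$
$O{\left(V \right)} = -4 + V^{2} - 4 V$
$k{\left(m \right)} = - \frac{32}{28 + m}$ ($k{\left(m \right)} = - 8 \frac{4}{m - \left(-12 - 16\right)} = - 8 \frac{4}{m + \left(-4 + 16 + 16\right)} = - 8 \frac{4}{m + 28} = - 8 \frac{4}{28 + m} = - \frac{32}{28 + m}$)
$- 137 \left(k{\left(W{\left(1,1 \right)} \right)} + 56\right) = - 137 \left(- \frac{32}{28 + \left(8 + \frac{1}{4} \cdot 1\right)} + 56\right) = - 137 \left(- \frac{32}{28 + \left(8 + \frac{1}{4}\right)} + 56\right) = - 137 \left(- \frac{32}{28 + \frac{33}{4}} + 56\right) = - 137 \left(- \frac{32}{\frac{145}{4}} + 56\right) = - 137 \left(\left(-32\right) \frac{4}{145} + 56\right) = - 137 \left(- \frac{128}{145} + 56\right) = \left(-137\right) \frac{7992}{145} = - \frac{1094904}{145}$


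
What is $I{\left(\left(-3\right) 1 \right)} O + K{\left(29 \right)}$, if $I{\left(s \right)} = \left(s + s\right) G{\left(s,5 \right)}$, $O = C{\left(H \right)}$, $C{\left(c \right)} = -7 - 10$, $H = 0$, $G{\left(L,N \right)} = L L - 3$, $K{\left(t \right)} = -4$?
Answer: $608$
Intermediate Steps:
$G{\left(L,N \right)} = -3 + L^{2}$ ($G{\left(L,N \right)} = L^{2} - 3 = -3 + L^{2}$)
$C{\left(c \right)} = -17$
$O = -17$
$I{\left(s \right)} = 2 s \left(-3 + s^{2}\right)$ ($I{\left(s \right)} = \left(s + s\right) \left(-3 + s^{2}\right) = 2 s \left(-3 + s^{2}\right)$)
$I{\left(\left(-3\right) 1 \right)} O + K{\left(29 \right)} = 2 \left(\left(-3\right) 1\right) \left(-3 + \left(\left(-3\right) 1\right)^{2}\right) \left(-17\right) - 4 = 2 \left(-3\right) \left(-3 + \left(-3\right)^{2}\right) \left(-17\right) - 4 = 2 \left(-3\right) \left(-3 + 9\right) \left(-17\right) - 4 = 2 \left(-3\right) 6 \left(-17\right) - 4 = \left(-36\right) \left(-17\right) - 4 = 612 - 4 = 608$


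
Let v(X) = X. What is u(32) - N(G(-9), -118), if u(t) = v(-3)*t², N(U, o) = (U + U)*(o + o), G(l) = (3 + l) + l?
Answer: -10152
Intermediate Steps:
G(l) = 3 + 2*l
N(U, o) = 4*U*o (N(U, o) = (2*U)*(2*o) = 4*U*o)
u(t) = -3*t²
u(32) - N(G(-9), -118) = -3*32² - 4*(3 + 2*(-9))*(-118) = -3*1024 - 4*(3 - 18)*(-118) = -3072 - 4*(-15)*(-118) = -3072 - 1*7080 = -3072 - 7080 = -10152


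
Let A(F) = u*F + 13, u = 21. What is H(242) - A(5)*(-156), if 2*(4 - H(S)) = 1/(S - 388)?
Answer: 5376305/292 ≈ 18412.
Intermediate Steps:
H(S) = 4 - 1/(2*(-388 + S)) (H(S) = 4 - 1/(2*(S - 388)) = 4 - 1/(2*(-388 + S)))
A(F) = 13 + 21*F (A(F) = 21*F + 13 = 13 + 21*F)
H(242) - A(5)*(-156) = (-3105 + 8*242)/(2*(-388 + 242)) - (13 + 21*5)*(-156) = (½)*(-3105 + 1936)/(-146) - (13 + 105)*(-156) = (½)*(-1/146)*(-1169) - 118*(-156) = 1169/292 - 1*(-18408) = 1169/292 + 18408 = 5376305/292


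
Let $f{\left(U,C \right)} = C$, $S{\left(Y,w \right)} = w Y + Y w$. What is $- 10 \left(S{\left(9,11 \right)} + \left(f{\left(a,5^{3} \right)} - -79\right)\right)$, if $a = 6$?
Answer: $-4020$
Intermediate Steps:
$S{\left(Y,w \right)} = 2 Y w$ ($S{\left(Y,w \right)} = Y w + Y w = 2 Y w$)
$- 10 \left(S{\left(9,11 \right)} + \left(f{\left(a,5^{3} \right)} - -79\right)\right) = - 10 \left(2 \cdot 9 \cdot 11 - \left(-79 - 5^{3}\right)\right) = - 10 \left(198 + \left(125 + 79\right)\right) = - 10 \left(198 + 204\right) = \left(-10\right) 402 = -4020$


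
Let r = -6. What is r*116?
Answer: -696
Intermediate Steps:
r*116 = -6*116 = -696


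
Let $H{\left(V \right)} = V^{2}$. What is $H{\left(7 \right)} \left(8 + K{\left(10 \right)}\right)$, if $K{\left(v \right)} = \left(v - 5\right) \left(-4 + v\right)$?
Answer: $1862$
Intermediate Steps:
$K{\left(v \right)} = \left(-5 + v\right) \left(-4 + v\right)$
$H{\left(7 \right)} \left(8 + K{\left(10 \right)}\right) = 7^{2} \left(8 + \left(20 + 10^{2} - 90\right)\right) = 49 \left(8 + \left(20 + 100 - 90\right)\right) = 49 \left(8 + 30\right) = 49 \cdot 38 = 1862$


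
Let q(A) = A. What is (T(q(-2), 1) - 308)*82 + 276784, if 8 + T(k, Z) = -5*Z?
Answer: 250462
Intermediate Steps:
T(k, Z) = -8 - 5*Z
(T(q(-2), 1) - 308)*82 + 276784 = ((-8 - 5*1) - 308)*82 + 276784 = ((-8 - 5) - 308)*82 + 276784 = (-13 - 308)*82 + 276784 = -321*82 + 276784 = -26322 + 276784 = 250462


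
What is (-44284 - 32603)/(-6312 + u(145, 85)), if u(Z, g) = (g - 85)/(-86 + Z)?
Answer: 25629/2104 ≈ 12.181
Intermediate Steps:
u(Z, g) = (-85 + g)/(-86 + Z)
(-44284 - 32603)/(-6312 + u(145, 85)) = (-44284 - 32603)/(-6312 + (-85 + 85)/(-86 + 145)) = -76887/(-6312 + 0/59) = -76887/(-6312 + (1/59)*0) = -76887/(-6312 + 0) = -76887/(-6312) = -76887*(-1/6312) = 25629/2104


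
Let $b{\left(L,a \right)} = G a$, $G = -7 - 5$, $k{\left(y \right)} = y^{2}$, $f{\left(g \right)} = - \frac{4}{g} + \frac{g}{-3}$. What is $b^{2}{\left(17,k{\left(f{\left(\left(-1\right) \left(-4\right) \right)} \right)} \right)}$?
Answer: $\frac{38416}{9} \approx 4268.4$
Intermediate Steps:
$f{\left(g \right)} = - \frac{4}{g} - \frac{g}{3}$ ($f{\left(g \right)} = - \frac{4}{g} + g \left(- \frac{1}{3}\right) = - \frac{4}{g} - \frac{g}{3}$)
$G = -12$
$b{\left(L,a \right)} = - 12 a$
$b^{2}{\left(17,k{\left(f{\left(\left(-1\right) \left(-4\right) \right)} \right)} \right)} = \left(- 12 \left(- \frac{4}{\left(-1\right) \left(-4\right)} - \frac{\left(-1\right) \left(-4\right)}{3}\right)^{2}\right)^{2} = \left(- 12 \left(- \frac{4}{4} - \frac{4}{3}\right)^{2}\right)^{2} = \left(- 12 \left(\left(-4\right) \frac{1}{4} - \frac{4}{3}\right)^{2}\right)^{2} = \left(- 12 \left(-1 - \frac{4}{3}\right)^{2}\right)^{2} = \left(- 12 \left(- \frac{7}{3}\right)^{2}\right)^{2} = \left(\left(-12\right) \frac{49}{9}\right)^{2} = \left(- \frac{196}{3}\right)^{2} = \frac{38416}{9}$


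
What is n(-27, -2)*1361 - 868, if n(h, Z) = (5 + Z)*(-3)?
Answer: -13117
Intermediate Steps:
n(h, Z) = -15 - 3*Z
n(-27, -2)*1361 - 868 = (-15 - 3*(-2))*1361 - 868 = (-15 + 6)*1361 - 868 = -9*1361 - 868 = -12249 - 868 = -13117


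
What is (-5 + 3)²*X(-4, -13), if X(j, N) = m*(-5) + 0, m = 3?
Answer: -60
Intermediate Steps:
X(j, N) = -15 (X(j, N) = 3*(-5) + 0 = -15 + 0 = -15)
(-5 + 3)²*X(-4, -13) = (-5 + 3)²*(-15) = (-2)²*(-15) = 4*(-15) = -60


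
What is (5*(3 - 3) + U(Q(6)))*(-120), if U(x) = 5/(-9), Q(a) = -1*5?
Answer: 200/3 ≈ 66.667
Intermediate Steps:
Q(a) = -5
U(x) = -5/9 (U(x) = 5*(-1/9) = -5/9)
(5*(3 - 3) + U(Q(6)))*(-120) = (5*(3 - 3) - 5/9)*(-120) = (5*0 - 5/9)*(-120) = (0 - 5/9)*(-120) = -5/9*(-120) = 200/3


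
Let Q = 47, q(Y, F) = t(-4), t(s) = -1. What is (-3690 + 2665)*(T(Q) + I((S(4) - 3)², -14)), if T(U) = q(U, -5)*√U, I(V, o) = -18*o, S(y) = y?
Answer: -258300 + 1025*√47 ≈ -2.5127e+5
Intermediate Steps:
q(Y, F) = -1
T(U) = -√U
(-3690 + 2665)*(T(Q) + I((S(4) - 3)², -14)) = (-3690 + 2665)*(-√47 - 18*(-14)) = -1025*(-√47 + 252) = -1025*(252 - √47) = -258300 + 1025*√47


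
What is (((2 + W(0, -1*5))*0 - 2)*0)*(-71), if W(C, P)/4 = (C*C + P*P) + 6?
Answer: 0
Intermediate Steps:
W(C, P) = 24 + 4*C**2 + 4*P**2 (W(C, P) = 4*((C*C + P*P) + 6) = 4*((C**2 + P**2) + 6) = 4*(6 + C**2 + P**2) = 24 + 4*C**2 + 4*P**2)
(((2 + W(0, -1*5))*0 - 2)*0)*(-71) = (((2 + (24 + 4*0**2 + 4*(-1*5)**2))*0 - 2)*0)*(-71) = (((2 + (24 + 4*0 + 4*(-5)**2))*0 - 2)*0)*(-71) = (((2 + (24 + 0 + 4*25))*0 - 2)*0)*(-71) = (((2 + (24 + 0 + 100))*0 - 2)*0)*(-71) = (((2 + 124)*0 - 2)*0)*(-71) = ((126*0 - 2)*0)*(-71) = ((0 - 2)*0)*(-71) = -2*0*(-71) = 0*(-71) = 0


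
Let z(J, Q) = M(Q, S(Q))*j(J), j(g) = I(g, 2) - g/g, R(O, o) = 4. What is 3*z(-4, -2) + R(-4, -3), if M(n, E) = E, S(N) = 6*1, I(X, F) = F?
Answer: 22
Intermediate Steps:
S(N) = 6
j(g) = 1 (j(g) = 2 - g/g = 2 - 1*1 = 2 - 1 = 1)
z(J, Q) = 6 (z(J, Q) = 6*1 = 6)
3*z(-4, -2) + R(-4, -3) = 3*6 + 4 = 18 + 4 = 22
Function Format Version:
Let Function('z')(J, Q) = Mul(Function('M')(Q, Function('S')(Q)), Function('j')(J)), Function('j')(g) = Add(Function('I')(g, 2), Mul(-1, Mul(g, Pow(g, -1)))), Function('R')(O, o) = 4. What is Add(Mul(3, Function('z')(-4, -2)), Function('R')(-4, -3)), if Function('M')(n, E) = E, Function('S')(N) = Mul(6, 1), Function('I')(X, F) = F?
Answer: 22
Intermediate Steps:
Function('S')(N) = 6
Function('j')(g) = 1 (Function('j')(g) = Add(2, Mul(-1, Mul(g, Pow(g, -1)))) = Add(2, Mul(-1, 1)) = Add(2, -1) = 1)
Function('z')(J, Q) = 6 (Function('z')(J, Q) = Mul(6, 1) = 6)
Add(Mul(3, Function('z')(-4, -2)), Function('R')(-4, -3)) = Add(Mul(3, 6), 4) = Add(18, 4) = 22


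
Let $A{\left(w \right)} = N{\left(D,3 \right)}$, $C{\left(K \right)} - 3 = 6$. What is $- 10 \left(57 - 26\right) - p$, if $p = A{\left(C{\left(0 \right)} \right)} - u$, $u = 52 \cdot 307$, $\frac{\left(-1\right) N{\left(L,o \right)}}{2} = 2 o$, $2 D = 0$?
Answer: $15666$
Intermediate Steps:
$D = 0$ ($D = \frac{1}{2} \cdot 0 = 0$)
$N{\left(L,o \right)} = - 4 o$ ($N{\left(L,o \right)} = - 2 \cdot 2 o = - 4 o$)
$C{\left(K \right)} = 9$ ($C{\left(K \right)} = 3 + 6 = 9$)
$A{\left(w \right)} = -12$ ($A{\left(w \right)} = \left(-4\right) 3 = -12$)
$u = 15964$
$p = -15976$ ($p = -12 - 15964 = -15976$)
$- 10 \left(57 - 26\right) - p = - 10 \left(57 - 26\right) - -15976 = - 10 \left(57 - 26\right) + 15976 = \left(-10\right) 31 + 15976 = -310 + 15976 = 15666$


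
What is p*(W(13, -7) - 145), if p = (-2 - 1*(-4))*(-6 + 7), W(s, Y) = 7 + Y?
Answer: -290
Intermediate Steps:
p = 2 (p = (-2 + 4)*1 = 2*1 = 2)
p*(W(13, -7) - 145) = 2*((7 - 7) - 145) = 2*(0 - 145) = 2*(-145) = -290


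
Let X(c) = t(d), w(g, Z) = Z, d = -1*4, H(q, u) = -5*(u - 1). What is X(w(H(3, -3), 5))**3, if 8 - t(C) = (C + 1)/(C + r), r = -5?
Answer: 12167/27 ≈ 450.63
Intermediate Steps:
H(q, u) = 5 - 5*u (H(q, u) = -5*(-1 + u) = 5 - 5*u)
d = -4
t(C) = 8 - (1 + C)/(-5 + C) (t(C) = 8 - (C + 1)/(C - 5) = 8 - (1 + C)/(-5 + C))
X(c) = 23/3 (X(c) = (-41 + 7*(-4))/(-5 - 4) = (-41 - 28)/(-9) = -1/9*(-69) = 23/3)
X(w(H(3, -3), 5))**3 = (23/3)**3 = 12167/27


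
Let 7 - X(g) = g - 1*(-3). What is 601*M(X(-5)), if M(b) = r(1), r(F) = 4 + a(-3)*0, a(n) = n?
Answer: 2404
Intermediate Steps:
X(g) = 4 - g (X(g) = 7 - (g - 1*(-3)) = 7 - (g + 3) = 7 - (3 + g) = 7 + (-3 - g) = 4 - g)
r(F) = 4 (r(F) = 4 - 3*0 = 4 + 0 = 4)
M(b) = 4
601*M(X(-5)) = 601*4 = 2404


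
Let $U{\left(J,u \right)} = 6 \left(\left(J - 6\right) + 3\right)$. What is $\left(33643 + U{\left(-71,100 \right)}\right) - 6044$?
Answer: $27155$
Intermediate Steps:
$U{\left(J,u \right)} = -18 + 6 J$ ($U{\left(J,u \right)} = 6 \left(\left(J - 6\right) + 3\right) = 6 \left(\left(-6 + J\right) + 3\right) = 6 \left(-3 + J\right) = -18 + 6 J$)
$\left(33643 + U{\left(-71,100 \right)}\right) - 6044 = \left(33643 + \left(-18 + 6 \left(-71\right)\right)\right) - 6044 = \left(33643 - 444\right) - 6044 = 33199 - 6044 = 27155$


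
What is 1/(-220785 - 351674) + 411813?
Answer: 235746058166/572459 ≈ 4.1181e+5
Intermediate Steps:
1/(-220785 - 351674) + 411813 = 1/(-572459) + 411813 = -1/572459 + 411813 = 235746058166/572459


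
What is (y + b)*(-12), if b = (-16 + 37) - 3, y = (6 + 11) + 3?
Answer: -456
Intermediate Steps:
y = 20 (y = 17 + 3 = 20)
b = 18 (b = 21 - 3 = 18)
(y + b)*(-12) = (20 + 18)*(-12) = 38*(-12) = -456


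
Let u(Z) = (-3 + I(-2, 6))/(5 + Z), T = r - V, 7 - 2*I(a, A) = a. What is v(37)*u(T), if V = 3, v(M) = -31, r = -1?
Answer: -93/2 ≈ -46.500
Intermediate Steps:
I(a, A) = 7/2 - a/2
T = -4 (T = -1 - 1*3 = -1 - 3 = -4)
u(Z) = 3/(2*(5 + Z)) (u(Z) = (-3 + (7/2 - ½*(-2)))/(5 + Z) = (-3 + (7/2 + 1))/(5 + Z) = (-3 + 9/2)/(5 + Z) = 3/(2*(5 + Z)))
v(37)*u(T) = -93/(2*(5 - 4)) = -93/(2*1) = -93/2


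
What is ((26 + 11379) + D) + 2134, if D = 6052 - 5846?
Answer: 13745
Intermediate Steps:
D = 206
((26 + 11379) + D) + 2134 = ((26 + 11379) + 206) + 2134 = (11405 + 206) + 2134 = 11611 + 2134 = 13745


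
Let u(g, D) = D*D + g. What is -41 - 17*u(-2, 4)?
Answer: -279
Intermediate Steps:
u(g, D) = g + D² (u(g, D) = D² + g = g + D²)
-41 - 17*u(-2, 4) = -41 - 17*(-2 + 4²) = -41 - 17*(-2 + 16) = -41 - 17*14 = -41 - 238 = -279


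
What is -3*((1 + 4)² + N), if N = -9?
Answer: -48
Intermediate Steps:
-3*((1 + 4)² + N) = -3*((1 + 4)² - 9) = -3*(5² - 9) = -3*(25 - 9) = -3*16 = -48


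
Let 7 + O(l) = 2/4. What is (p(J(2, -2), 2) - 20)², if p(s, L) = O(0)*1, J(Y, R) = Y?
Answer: 2809/4 ≈ 702.25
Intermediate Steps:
O(l) = -13/2 (O(l) = -7 + 2/4 = -7 + 2*(¼) = -7 + ½ = -13/2)
p(s, L) = -13/2 (p(s, L) = -13/2*1 = -13/2)
(p(J(2, -2), 2) - 20)² = (-13/2 - 20)² = (-53/2)² = 2809/4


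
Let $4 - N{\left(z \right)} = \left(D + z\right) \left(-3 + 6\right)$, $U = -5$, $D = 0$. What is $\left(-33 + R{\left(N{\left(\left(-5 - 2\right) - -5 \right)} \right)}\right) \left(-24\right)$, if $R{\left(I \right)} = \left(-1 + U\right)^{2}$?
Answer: $-72$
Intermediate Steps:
$N{\left(z \right)} = 4 - 3 z$ ($N{\left(z \right)} = 4 - \left(0 + z\right) \left(-3 + 6\right) = 4 - z 3 = 4 - 3 z$)
$R{\left(I \right)} = 36$ ($R{\left(I \right)} = \left(-1 - 5\right)^{2} = \left(-6\right)^{2} = 36$)
$\left(-33 + R{\left(N{\left(\left(-5 - 2\right) - -5 \right)} \right)}\right) \left(-24\right) = \left(-33 + 36\right) \left(-24\right) = 3 \left(-24\right) = -72$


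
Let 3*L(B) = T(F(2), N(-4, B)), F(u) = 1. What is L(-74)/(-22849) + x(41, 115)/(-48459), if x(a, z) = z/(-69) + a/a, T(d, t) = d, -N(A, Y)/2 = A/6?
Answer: -2761/3321719073 ≈ -8.3120e-7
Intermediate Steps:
N(A, Y) = -A/3 (N(A, Y) = -2*A/6 = -A/3)
L(B) = ⅓ (L(B) = (⅓)*1 = ⅓)
x(a, z) = 1 - z/69 (x(a, z) = z*(-1/69) + 1 = -z/69 + 1 = 1 - z/69)
L(-74)/(-22849) + x(41, 115)/(-48459) = (⅓)/(-22849) + (1 - 1/69*115)/(-48459) = (⅓)*(-1/22849) + (1 - 5/3)*(-1/48459) = -1/68547 - ⅔*(-1/48459) = -1/68547 + 2/145377 = -2761/3321719073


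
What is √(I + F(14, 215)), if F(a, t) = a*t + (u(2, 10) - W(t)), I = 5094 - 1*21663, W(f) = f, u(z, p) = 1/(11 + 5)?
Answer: 3*I*√24487/4 ≈ 117.36*I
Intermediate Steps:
u(z, p) = 1/16
I = -16569 (I = 5094 - 21663 = -16569)
F(a, t) = 1/16 - t + a*t (F(a, t) = a*t + (1/16 - t) = 1/16 - t + a*t)
√(I + F(14, 215)) = √(-16569 + (1/16 - 1*215 + 14*215)) = √(-16569 + (1/16 - 215 + 3010)) = √(-16569 + 44721/16) = √(-220383/16) = 3*I*√24487/4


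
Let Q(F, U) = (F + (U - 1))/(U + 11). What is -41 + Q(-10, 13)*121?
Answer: -371/12 ≈ -30.917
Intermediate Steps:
Q(F, U) = (-1 + F + U)/(11 + U) (Q(F, U) = (F + (-1 + U))/(11 + U) = (-1 + F + U)/(11 + U))
-41 + Q(-10, 13)*121 = -41 + ((-1 - 10 + 13)/(11 + 13))*121 = -41 + (2/24)*121 = -41 + ((1/24)*2)*121 = -41 + (1/12)*121 = -41 + 121/12 = -371/12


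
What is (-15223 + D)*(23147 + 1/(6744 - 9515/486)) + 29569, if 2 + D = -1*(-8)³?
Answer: -1112882870731216/3268069 ≈ -3.4053e+8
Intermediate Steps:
D = 510 (D = -2 - 1*(-8)³ = -2 - 1*(-512) = -2 + 512 = 510)
(-15223 + D)*(23147 + 1/(6744 - 9515/486)) + 29569 = (-15223 + 510)*(23147 + 1/(6744 - 9515/486)) + 29569 = -14713*(23147 + 1/(6744 - 9515*1/486)) + 29569 = -14713*(23147 + 1/(6744 - 9515/486)) + 29569 = -14713*(23147 + 1/(3268069/486)) + 29569 = -14713*(23147 + 486/3268069) + 29569 = -14713*75645993629/3268069 + 29569 = -1112979504263477/3268069 + 29569 = -1112882870731216/3268069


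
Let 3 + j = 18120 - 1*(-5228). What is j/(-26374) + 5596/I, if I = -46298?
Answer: -614207857/610531726 ≈ -1.0060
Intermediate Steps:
j = 23345 (j = -3 + (18120 - 1*(-5228)) = -3 + (18120 + 5228) = -3 + 23348 = 23345)
j/(-26374) + 5596/I = 23345/(-26374) + 5596/(-46298) = 23345*(-1/26374) + 5596*(-1/46298) = -23345/26374 - 2798/23149 = -614207857/610531726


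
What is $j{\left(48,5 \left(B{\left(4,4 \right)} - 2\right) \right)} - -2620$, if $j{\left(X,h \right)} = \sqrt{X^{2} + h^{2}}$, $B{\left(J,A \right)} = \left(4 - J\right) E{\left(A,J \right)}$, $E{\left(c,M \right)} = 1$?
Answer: $2620 + 2 \sqrt{601} \approx 2669.0$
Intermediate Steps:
$B{\left(J,A \right)} = 4 - J$ ($B{\left(J,A \right)} = \left(4 - J\right) 1 = 4 - J$)
$j{\left(48,5 \left(B{\left(4,4 \right)} - 2\right) \right)} - -2620 = \sqrt{48^{2} + \left(5 \left(\left(4 - 4\right) - 2\right)\right)^{2}} - -2620 = \sqrt{2304 + \left(5 \left(\left(4 - 4\right) - 2\right)\right)^{2}} + 2620 = \sqrt{2304 + \left(5 \left(0 - 2\right)\right)^{2}} + 2620 = \sqrt{2304 + \left(5 \left(-2\right)\right)^{2}} + 2620 = \sqrt{2304 + \left(-10\right)^{2}} + 2620 = \sqrt{2304 + 100} + 2620 = \sqrt{2404} + 2620 = 2 \sqrt{601} + 2620 = 2620 + 2 \sqrt{601}$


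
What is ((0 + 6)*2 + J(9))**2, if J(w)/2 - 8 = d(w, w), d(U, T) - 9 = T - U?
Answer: 2116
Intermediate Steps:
d(U, T) = 9 + T - U (d(U, T) = 9 + (T - U) = 9 + T - U)
J(w) = 34 (J(w) = 16 + 2*(9 + w - w) = 16 + 2*9 = 16 + 18 = 34)
((0 + 6)*2 + J(9))**2 = ((0 + 6)*2 + 34)**2 = (6*2 + 34)**2 = (12 + 34)**2 = 46**2 = 2116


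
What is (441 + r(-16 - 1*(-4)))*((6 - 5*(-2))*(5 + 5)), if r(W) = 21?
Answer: 73920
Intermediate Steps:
(441 + r(-16 - 1*(-4)))*((6 - 5*(-2))*(5 + 5)) = (441 + 21)*((6 - 5*(-2))*(5 + 5)) = 462*((6 + 10)*10) = 462*(16*10) = 462*160 = 73920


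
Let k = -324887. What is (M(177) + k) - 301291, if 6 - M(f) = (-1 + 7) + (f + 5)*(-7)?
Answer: -624904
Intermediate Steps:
M(f) = 35 + 7*f (M(f) = 6 - ((-1 + 7) + (f + 5)*(-7)) = 6 - (6 + (5 + f)*(-7)) = 6 - (6 + (-35 - 7*f)) = 6 - (-29 - 7*f) = 6 + (29 + 7*f) = 35 + 7*f)
(M(177) + k) - 301291 = ((35 + 7*177) - 324887) - 301291 = ((35 + 1239) - 324887) - 301291 = (1274 - 324887) - 301291 = -323613 - 301291 = -624904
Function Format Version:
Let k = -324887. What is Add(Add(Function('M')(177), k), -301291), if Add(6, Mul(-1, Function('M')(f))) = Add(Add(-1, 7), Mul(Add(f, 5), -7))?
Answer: -624904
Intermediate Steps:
Function('M')(f) = Add(35, Mul(7, f)) (Function('M')(f) = Add(6, Mul(-1, Add(Add(-1, 7), Mul(Add(f, 5), -7)))) = Add(6, Mul(-1, Add(6, Mul(Add(5, f), -7)))) = Add(6, Mul(-1, Add(6, Add(-35, Mul(-7, f))))) = Add(6, Mul(-1, Add(-29, Mul(-7, f)))) = Add(6, Add(29, Mul(7, f))) = Add(35, Mul(7, f)))
Add(Add(Function('M')(177), k), -301291) = Add(Add(Add(35, Mul(7, 177)), -324887), -301291) = Add(Add(Add(35, 1239), -324887), -301291) = Add(Add(1274, -324887), -301291) = Add(-323613, -301291) = -624904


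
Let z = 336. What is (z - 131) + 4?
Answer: 209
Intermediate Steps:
(z - 131) + 4 = (336 - 131) + 4 = 205 + 4 = 209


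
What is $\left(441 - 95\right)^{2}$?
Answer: $119716$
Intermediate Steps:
$\left(441 - 95\right)^{2} = 346^{2} = 119716$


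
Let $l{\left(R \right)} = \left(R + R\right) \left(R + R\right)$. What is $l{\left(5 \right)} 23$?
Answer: $2300$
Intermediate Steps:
$l{\left(R \right)} = 4 R^{2}$ ($l{\left(R \right)} = 2 R 2 R = 4 R^{2}$)
$l{\left(5 \right)} 23 = 4 \cdot 5^{2} \cdot 23 = 4 \cdot 25 \cdot 23 = 100 \cdot 23 = 2300$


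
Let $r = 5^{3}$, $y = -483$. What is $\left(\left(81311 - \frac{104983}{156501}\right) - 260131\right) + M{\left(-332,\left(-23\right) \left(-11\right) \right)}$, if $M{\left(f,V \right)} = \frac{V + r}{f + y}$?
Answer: $- \frac{22808334406823}{127548315} \approx -1.7882 \cdot 10^{5}$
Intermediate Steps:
$r = 125$
$M{\left(f,V \right)} = \frac{125 + V}{-483 + f}$ ($M{\left(f,V \right)} = \frac{V + 125}{f - 483} = \frac{125 + V}{-483 + f}$)
$\left(\left(81311 - \frac{104983}{156501}\right) - 260131\right) + M{\left(-332,\left(-23\right) \left(-11\right) \right)} = \left(\left(81311 - \frac{104983}{156501}\right) - 260131\right) + \frac{125 - -253}{-483 - 332} = \left(\left(81311 - 104983 \cdot \frac{1}{156501}\right) - 260131\right) + \frac{125 + 253}{-815} = \left(\left(81311 - \frac{104983}{156501}\right) - 260131\right) - \frac{378}{815} = \left(\frac{12725147828}{156501} - 260131\right) - \frac{378}{815} = - \frac{27985613803}{156501} - \frac{378}{815} = - \frac{22808334406823}{127548315}$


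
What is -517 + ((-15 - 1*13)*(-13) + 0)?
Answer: -153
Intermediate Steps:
-517 + ((-15 - 1*13)*(-13) + 0) = -517 + ((-15 - 13)*(-13) + 0) = -517 + (-28*(-13) + 0) = -517 + (364 + 0) = -517 + 364 = -153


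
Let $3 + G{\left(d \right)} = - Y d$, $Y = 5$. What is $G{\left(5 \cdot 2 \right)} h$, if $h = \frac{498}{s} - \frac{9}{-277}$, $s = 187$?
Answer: $- \frac{7400337}{51799} \approx -142.87$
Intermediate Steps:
$G{\left(d \right)} = -3 - 5 d$
$h = \frac{139629}{51799}$ ($h = \frac{498}{187} - \frac{9}{-277} = 498 \cdot \frac{1}{187} - - \frac{9}{277} = \frac{498}{187} + \frac{9}{277} = \frac{139629}{51799} \approx 2.6956$)
$G{\left(5 \cdot 2 \right)} h = \left(-3 - 5 \cdot 5 \cdot 2\right) \frac{139629}{51799} = \left(-3 - 50\right) \frac{139629}{51799} = \left(-53\right) \frac{139629}{51799} = - \frac{7400337}{51799}$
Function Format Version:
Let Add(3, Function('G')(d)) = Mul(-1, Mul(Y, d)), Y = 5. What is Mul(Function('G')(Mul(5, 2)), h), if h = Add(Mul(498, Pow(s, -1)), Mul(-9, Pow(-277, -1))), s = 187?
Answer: Rational(-7400337, 51799) ≈ -142.87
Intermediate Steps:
Function('G')(d) = Add(-3, Mul(-5, d)) (Function('G')(d) = Add(-3, Mul(-1, Mul(5, d))) = Add(-3, Mul(-5, d)))
h = Rational(139629, 51799) (h = Add(Mul(498, Pow(187, -1)), Mul(-9, Pow(-277, -1))) = Add(Mul(498, Rational(1, 187)), Mul(-9, Rational(-1, 277))) = Add(Rational(498, 187), Rational(9, 277)) = Rational(139629, 51799) ≈ 2.6956)
Mul(Function('G')(Mul(5, 2)), h) = Mul(Add(-3, Mul(-5, Mul(5, 2))), Rational(139629, 51799)) = Mul(Add(-3, Mul(-5, 10)), Rational(139629, 51799)) = Mul(Add(-3, -50), Rational(139629, 51799)) = Mul(-53, Rational(139629, 51799)) = Rational(-7400337, 51799)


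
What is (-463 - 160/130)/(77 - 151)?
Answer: 6035/962 ≈ 6.2734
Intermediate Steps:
(-463 - 160/130)/(77 - 151) = (-463 - 160*1/130)/(-74) = (-463 - 16/13)*(-1/74) = -6035/13*(-1/74) = 6035/962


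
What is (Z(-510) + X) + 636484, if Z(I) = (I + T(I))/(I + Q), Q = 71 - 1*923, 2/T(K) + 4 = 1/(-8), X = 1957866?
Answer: 58302835973/22473 ≈ 2.5944e+6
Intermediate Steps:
T(K) = -16/33 (T(K) = 2/(-4 + 1/(-8)) = 2/(-4 - 1/8) = 2/(-33/8) = 2*(-8/33) = -16/33)
Q = -852 (Q = 71 - 923 = -852)
Z(I) = (-16/33 + I)/(-852 + I) (Z(I) = (I - 16/33)/(I - 852) = (-16/33 + I)/(-852 + I))
(Z(-510) + X) + 636484 = ((-16/33 - 510)/(-852 - 510) + 1957866) + 636484 = (-16846/33/(-1362) + 1957866) + 636484 = (-1/1362*(-16846/33) + 1957866) + 636484 = (8423/22473 + 1957866) + 636484 = 43999131041/22473 + 636484 = 58302835973/22473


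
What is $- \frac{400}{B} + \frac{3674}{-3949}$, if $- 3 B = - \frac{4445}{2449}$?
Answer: $- \frac{211302766}{319151} \approx -662.08$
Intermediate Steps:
$B = \frac{4445}{7347}$ ($B = - \frac{\left(-4445\right) \frac{1}{2449}}{3} = \left(- \frac{1}{3}\right) \left(- \frac{4445}{2449}\right) = \frac{4445}{7347} \approx 0.60501$)
$- \frac{400}{B} + \frac{3674}{-3949} = - \frac{400}{\frac{4445}{7347}} + \frac{3674}{-3949} = \left(-400\right) \frac{7347}{4445} + 3674 \left(- \frac{1}{3949}\right) = - \frac{587760}{889} - \frac{334}{359} = - \frac{211302766}{319151}$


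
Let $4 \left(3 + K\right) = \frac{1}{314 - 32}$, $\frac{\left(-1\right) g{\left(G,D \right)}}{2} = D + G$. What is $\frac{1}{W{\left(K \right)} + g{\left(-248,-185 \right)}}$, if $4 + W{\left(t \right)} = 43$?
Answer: $\frac{1}{905} \approx 0.001105$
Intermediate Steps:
$g{\left(G,D \right)} = - 2 D - 2 G$ ($g{\left(G,D \right)} = - 2 \left(D + G\right) = - 2 D - 2 G$)
$K = - \frac{3383}{1128}$ ($K = -3 + \frac{1}{4 \left(314 - 32\right)} = -3 + \frac{1}{4 \cdot 282} = -3 + \frac{1}{4} \cdot \frac{1}{282} = -3 + \frac{1}{1128} = - \frac{3383}{1128} \approx -2.9991$)
$W{\left(t \right)} = 39$ ($W{\left(t \right)} = -4 + 43 = 39$)
$\frac{1}{W{\left(K \right)} + g{\left(-248,-185 \right)}} = \frac{1}{39 - -866} = \frac{1}{39 + \left(370 + 496\right)} = \frac{1}{39 + 866} = \frac{1}{905}$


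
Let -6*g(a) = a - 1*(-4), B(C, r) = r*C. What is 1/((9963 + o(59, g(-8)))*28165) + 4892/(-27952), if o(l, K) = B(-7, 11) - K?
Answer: -255381118889/1459201386280 ≈ -0.17501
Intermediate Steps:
B(C, r) = C*r
g(a) = -⅔ - a/6 (g(a) = -(a - 1*(-4))/6 = -(a + 4)/6 = -(4 + a)/6 = -⅔ - a/6)
o(l, K) = -77 - K (o(l, K) = -7*11 - K = -77 - K)
1/((9963 + o(59, g(-8)))*28165) + 4892/(-27952) = 1/((9963 + (-77 - (-⅔ - ⅙*(-8))))*28165) + 4892/(-27952) = (1/28165)/(9963 + (-77 - (-⅔ + 4/3))) + 4892*(-1/27952) = (1/28165)/(9963 + (-77 - 1*⅔)) - 1223/6988 = (1/28165)/(9963 + (-77 - ⅔)) - 1223/6988 = (1/28165)/(9963 - 233/3) - 1223/6988 = (1/28165)/(29656/3) - 1223/6988 = (3/29656)*(1/28165) - 1223/6988 = 3/835261240 - 1223/6988 = -255381118889/1459201386280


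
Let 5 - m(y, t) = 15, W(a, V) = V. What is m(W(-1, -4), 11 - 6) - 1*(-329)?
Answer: 319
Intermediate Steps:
m(y, t) = -10 (m(y, t) = 5 - 1*15 = 5 - 15 = -10)
m(W(-1, -4), 11 - 6) - 1*(-329) = -10 - 1*(-329) = -10 + 329 = 319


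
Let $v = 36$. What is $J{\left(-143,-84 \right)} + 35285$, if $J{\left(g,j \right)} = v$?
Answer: $35321$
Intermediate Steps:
$J{\left(g,j \right)} = 36$
$J{\left(-143,-84 \right)} + 35285 = 36 + 35285 = 35321$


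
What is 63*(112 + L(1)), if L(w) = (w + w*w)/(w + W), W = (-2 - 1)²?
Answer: 35343/5 ≈ 7068.6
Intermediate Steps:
W = 9 (W = (-3)² = 9)
L(w) = (w + w²)/(9 + w) (L(w) = (w + w*w)/(w + 9) = (w + w²)/(9 + w))
63*(112 + L(1)) = 63*(112 + 1*(1 + 1)/(9 + 1)) = 63*(112 + 1*2/10) = 63*(112 + 1*(⅒)*2) = 63*(112 + ⅕) = 63*(561/5) = 35343/5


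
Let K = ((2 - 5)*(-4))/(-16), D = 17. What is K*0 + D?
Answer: 17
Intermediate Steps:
K = -¾ (K = -3*(-4)*(-1/16) = 12*(-1/16) = -¾ ≈ -0.75000)
K*0 + D = -¾*0 + 17 = 0 + 17 = 17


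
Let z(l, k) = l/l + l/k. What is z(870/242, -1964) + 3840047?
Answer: 912564366477/237644 ≈ 3.8400e+6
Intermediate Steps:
z(l, k) = 1 + l/k
z(870/242, -1964) + 3840047 = (-1964 + 870/242)/(-1964) + 3840047 = -(-1964 + 870*(1/242))/1964 + 3840047 = -(-1964 + 435/121)/1964 + 3840047 = -1/1964*(-237209/121) + 3840047 = 237209/237644 + 3840047 = 912564366477/237644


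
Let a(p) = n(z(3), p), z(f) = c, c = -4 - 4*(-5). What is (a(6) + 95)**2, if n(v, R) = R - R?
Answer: 9025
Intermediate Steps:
c = 16 (c = -4 + 20 = 16)
z(f) = 16
n(v, R) = 0
a(p) = 0
(a(6) + 95)**2 = (0 + 95)**2 = 95**2 = 9025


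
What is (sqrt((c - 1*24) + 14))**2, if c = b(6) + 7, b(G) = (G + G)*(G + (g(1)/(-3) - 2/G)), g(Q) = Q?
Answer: 61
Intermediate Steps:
b(G) = 2*G*(-1/3 + G - 2/G) (b(G) = (G + G)*(G + (1/(-3) - 2/G)) = (2*G)*(G + (1*(-1/3) - 2/G)) = (2*G)*(G + (-1/3 - 2/G)) = (2*G)*(-1/3 + G - 2/G) = 2*G*(-1/3 + G - 2/G))
c = 71 (c = (-4 + 2*6**2 - 2/3*6) + 7 = (-4 + 2*36 - 4) + 7 = (-4 + 72 - 4) + 7 = 64 + 7 = 71)
(sqrt((c - 1*24) + 14))**2 = (sqrt((71 - 1*24) + 14))**2 = (sqrt((71 - 24) + 14))**2 = (sqrt(47 + 14))**2 = (sqrt(61))**2 = 61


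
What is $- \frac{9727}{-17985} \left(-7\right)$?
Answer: $- \frac{68089}{17985} \approx -3.7859$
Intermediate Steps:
$- \frac{9727}{-17985} \left(-7\right) = \left(-9727\right) \left(- \frac{1}{17985}\right) \left(-7\right) = \frac{9727}{17985} \left(-7\right) = - \frac{68089}{17985}$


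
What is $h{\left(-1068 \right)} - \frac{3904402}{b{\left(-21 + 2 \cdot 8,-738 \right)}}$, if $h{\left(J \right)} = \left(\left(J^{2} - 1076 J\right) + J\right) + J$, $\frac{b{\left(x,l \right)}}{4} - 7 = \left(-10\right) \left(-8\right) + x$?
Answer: $\frac{373223383}{164} \approx 2.2758 \cdot 10^{6}$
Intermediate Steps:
$b{\left(x,l \right)} = 348 + 4 x$ ($b{\left(x,l \right)} = 28 + 4 \left(\left(-10\right) \left(-8\right) + x\right) = 28 + 4 \left(80 + x\right) = 28 + \left(320 + 4 x\right) = 348 + 4 x$)
$h{\left(J \right)} = J^{2} - 1074 J$ ($h{\left(J \right)} = \left(J^{2} - 1075 J\right) + J = J^{2} - 1074 J$)
$h{\left(-1068 \right)} - \frac{3904402}{b{\left(-21 + 2 \cdot 8,-738 \right)}} = - 1068 \left(-1074 - 1068\right) - \frac{3904402}{348 + 4 \left(-21 + 2 \cdot 8\right)} = \left(-1068\right) \left(-2142\right) - \frac{3904402}{348 + 4 \left(-21 + 16\right)} = 2287656 - \frac{3904402}{348 + 4 \left(-5\right)} = 2287656 - \frac{3904402}{348 - 20} = 2287656 - \frac{3904402}{328} = 2287656 - \frac{1952201}{164} = \frac{373223383}{164}$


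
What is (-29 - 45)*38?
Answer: -2812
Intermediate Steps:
(-29 - 45)*38 = -74*38 = -2812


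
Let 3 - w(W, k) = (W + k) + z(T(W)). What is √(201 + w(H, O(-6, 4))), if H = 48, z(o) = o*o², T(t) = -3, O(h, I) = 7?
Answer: 4*√11 ≈ 13.266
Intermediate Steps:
z(o) = o³
w(W, k) = 30 - W - k (w(W, k) = 3 - ((W + k) + (-3)³) = 3 - ((W + k) - 27) = 3 - (-27 + W + k) = 3 + (27 - W - k) = 30 - W - k)
√(201 + w(H, O(-6, 4))) = √(201 + (30 - 1*48 - 1*7)) = √(201 + (30 - 48 - 7)) = √(201 - 25) = √176 = 4*√11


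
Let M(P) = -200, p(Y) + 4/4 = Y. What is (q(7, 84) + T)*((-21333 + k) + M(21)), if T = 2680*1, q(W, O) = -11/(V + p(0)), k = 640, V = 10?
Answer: -503709337/9 ≈ -5.5968e+7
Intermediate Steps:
p(Y) = -1 + Y
q(W, O) = -11/9 (q(W, O) = -11/(10 + (-1 + 0)) = -11/(10 - 1) = -11/9)
T = 2680
(q(7, 84) + T)*((-21333 + k) + M(21)) = (-11/9 + 2680)*((-21333 + 640) - 200) = 24109*(-20693 - 200)/9 = (24109/9)*(-20893) = -503709337/9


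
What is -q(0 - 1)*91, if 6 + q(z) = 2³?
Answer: -182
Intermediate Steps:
q(z) = 2 (q(z) = -6 + 2³ = -6 + 8 = 2)
-q(0 - 1)*91 = -1*2*91 = -2*91 = -182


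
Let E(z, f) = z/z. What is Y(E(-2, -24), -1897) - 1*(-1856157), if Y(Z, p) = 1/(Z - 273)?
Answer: 504874703/272 ≈ 1.8562e+6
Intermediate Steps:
E(z, f) = 1
Y(Z, p) = 1/(-273 + Z)
Y(E(-2, -24), -1897) - 1*(-1856157) = 1/(-273 + 1) - 1*(-1856157) = 1/(-272) + 1856157 = -1/272 + 1856157 = 504874703/272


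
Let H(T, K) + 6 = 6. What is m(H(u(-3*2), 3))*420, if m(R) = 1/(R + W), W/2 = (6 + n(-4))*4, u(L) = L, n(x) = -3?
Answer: 35/2 ≈ 17.500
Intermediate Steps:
H(T, K) = 0 (H(T, K) = -6 + 6 = 0)
W = 24 (W = 2*((6 - 3)*4) = 2*(3*4) = 2*12 = 24)
m(R) = 1/(24 + R) (m(R) = 1/(R + 24) = 1/(24 + R))
m(H(u(-3*2), 3))*420 = 420/(24 + 0) = 420/24 = (1/24)*420 = 35/2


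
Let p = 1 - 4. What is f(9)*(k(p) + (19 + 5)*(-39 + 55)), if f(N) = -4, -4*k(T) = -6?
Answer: -1542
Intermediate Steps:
p = -3
k(T) = 3/2 (k(T) = -¼*(-6) = 3/2)
f(9)*(k(p) + (19 + 5)*(-39 + 55)) = -4*(3/2 + (19 + 5)*(-39 + 55)) = -4*(3/2 + 24*16) = -4*(3/2 + 384) = -4*771/2 = -1542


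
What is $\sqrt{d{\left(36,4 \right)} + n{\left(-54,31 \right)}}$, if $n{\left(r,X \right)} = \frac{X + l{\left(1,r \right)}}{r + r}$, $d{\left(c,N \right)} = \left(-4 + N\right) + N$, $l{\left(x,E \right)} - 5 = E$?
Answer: $\frac{5 \sqrt{6}}{6} \approx 2.0412$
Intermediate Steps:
$l{\left(x,E \right)} = 5 + E$
$d{\left(c,N \right)} = -4 + 2 N$
$n{\left(r,X \right)} = \frac{5 + X + r}{2 r}$ ($n{\left(r,X \right)} = \frac{X + \left(5 + r\right)}{r + r} = \frac{5 + X + r}{2 r}$)
$\sqrt{d{\left(36,4 \right)} + n{\left(-54,31 \right)}} = \sqrt{\left(-4 + 2 \cdot 4\right) + \frac{5 + 31 - 54}{2 \left(-54\right)}} = \sqrt{\left(-4 + 8\right) + \frac{1}{2} \left(- \frac{1}{54}\right) \left(-18\right)} = \sqrt{4 + \frac{1}{6}} = \sqrt{\frac{25}{6}} = \frac{5 \sqrt{6}}{6}$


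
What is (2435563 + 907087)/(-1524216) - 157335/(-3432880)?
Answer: -280877595191/130811265552 ≈ -2.1472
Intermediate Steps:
(2435563 + 907087)/(-1524216) - 157335/(-3432880) = 3342650*(-1/1524216) - 157335*(-1/3432880) = -1671325/762108 + 31467/686576 = -280877595191/130811265552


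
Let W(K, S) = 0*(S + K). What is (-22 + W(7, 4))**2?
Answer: 484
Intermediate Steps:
W(K, S) = 0 (W(K, S) = 0*(K + S) = 0)
(-22 + W(7, 4))**2 = (-22 + 0)**2 = (-22)**2 = 484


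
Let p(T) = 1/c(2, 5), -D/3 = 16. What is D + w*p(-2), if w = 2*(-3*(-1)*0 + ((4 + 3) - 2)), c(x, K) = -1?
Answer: -58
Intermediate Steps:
D = -48 (D = -3*16 = -48)
p(T) = -1 (p(T) = 1/(-1) = -1)
w = 10 (w = 2*(3*0 + (7 - 2)) = 2*(0 + 5) = 2*5 = 10)
D + w*p(-2) = -48 + 10*(-1) = -48 - 10 = -58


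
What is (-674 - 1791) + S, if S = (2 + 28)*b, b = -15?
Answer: -2915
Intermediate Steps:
S = -450 (S = (2 + 28)*(-15) = 30*(-15) = -450)
(-674 - 1791) + S = (-674 - 1791) - 450 = -2465 - 450 = -2915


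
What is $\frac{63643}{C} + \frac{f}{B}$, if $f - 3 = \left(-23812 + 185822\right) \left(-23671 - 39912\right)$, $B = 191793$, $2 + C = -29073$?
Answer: $- \frac{299516160401924}{5576381475} \approx -53712.0$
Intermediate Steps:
$C = -29075$ ($C = -2 - 29073 = -29075$)
$f = -10301081827$ ($f = 3 + \left(-23812 + 185822\right) \left(-23671 - 39912\right) = 3 + 162010 \left(-63583\right) = 3 - 10301081830 = -10301081827$)
$\frac{63643}{C} + \frac{f}{B} = \frac{63643}{-29075} - \frac{10301081827}{191793} = 63643 \left(- \frac{1}{29075}\right) - \frac{10301081827}{191793} = - \frac{63643}{29075} - \frac{10301081827}{191793} = - \frac{299516160401924}{5576381475}$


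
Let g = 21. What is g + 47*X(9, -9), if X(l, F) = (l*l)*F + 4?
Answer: -34054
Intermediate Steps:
X(l, F) = 4 + F*l**2 (X(l, F) = l**2*F + 4 = F*l**2 + 4 = 4 + F*l**2)
g + 47*X(9, -9) = 21 + 47*(4 - 9*9**2) = 21 + 47*(4 - 9*81) = 21 + 47*(4 - 729) = 21 + 47*(-725) = 21 - 34075 = -34054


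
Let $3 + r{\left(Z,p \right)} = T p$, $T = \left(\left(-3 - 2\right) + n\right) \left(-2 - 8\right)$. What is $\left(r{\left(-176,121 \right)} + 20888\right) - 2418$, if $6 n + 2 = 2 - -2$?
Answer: $\frac{72341}{3} \approx 24114.0$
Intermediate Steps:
$n = \frac{1}{3}$ ($n = - \frac{1}{3} + \frac{2 - -2}{6} = - \frac{1}{3} + \frac{2 + 2}{6} = - \frac{1}{3} + \frac{1}{6} \cdot 4 = - \frac{1}{3} + \frac{2}{3} = \frac{1}{3} \approx 0.33333$)
$T = \frac{140}{3}$ ($T = \left(\left(-3 - 2\right) + \frac{1}{3}\right) \left(-2 - 8\right) = \left(-5 + \frac{1}{3}\right) \left(-10\right) = \left(- \frac{14}{3}\right) \left(-10\right) = \frac{140}{3} \approx 46.667$)
$r{\left(Z,p \right)} = -3 + \frac{140 p}{3}$
$\left(r{\left(-176,121 \right)} + 20888\right) - 2418 = \left(\left(-3 + \frac{140}{3} \cdot 121\right) + 20888\right) - 2418 = \left(\left(-3 + \frac{16940}{3}\right) + 20888\right) - 2418 = \left(\frac{16931}{3} + 20888\right) - 2418 = \frac{79595}{3} - 2418 = \frac{72341}{3}$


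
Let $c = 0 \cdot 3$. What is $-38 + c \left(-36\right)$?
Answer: $-38$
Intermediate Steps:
$c = 0$
$-38 + c \left(-36\right) = -38 + 0 \left(-36\right) = -38 + 0 = -38$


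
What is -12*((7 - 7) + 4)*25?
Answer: -1200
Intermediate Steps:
-12*((7 - 7) + 4)*25 = -12*(0 + 4)*25 = -12*4*25 = -48*25 = -1200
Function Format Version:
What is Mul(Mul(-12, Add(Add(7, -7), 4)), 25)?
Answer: -1200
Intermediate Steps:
Mul(Mul(-12, Add(Add(7, -7), 4)), 25) = Mul(Mul(-12, Add(0, 4)), 25) = Mul(Mul(-12, 4), 25) = Mul(-48, 25) = -1200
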